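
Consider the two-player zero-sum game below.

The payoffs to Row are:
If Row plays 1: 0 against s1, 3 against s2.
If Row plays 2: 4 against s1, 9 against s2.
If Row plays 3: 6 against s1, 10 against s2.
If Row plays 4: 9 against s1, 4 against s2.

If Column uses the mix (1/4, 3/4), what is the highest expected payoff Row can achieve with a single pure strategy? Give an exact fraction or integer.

1: (0)·(1/4) + (3)·(3/4) = 9/4.
2: (4)·(1/4) + (9)·(3/4) = 31/4.
3: (6)·(1/4) + (10)·(3/4) = 9.
4: (9)·(1/4) + (4)·(3/4) = 21/4.
The best pure response is 3 with expected payoff 9.

9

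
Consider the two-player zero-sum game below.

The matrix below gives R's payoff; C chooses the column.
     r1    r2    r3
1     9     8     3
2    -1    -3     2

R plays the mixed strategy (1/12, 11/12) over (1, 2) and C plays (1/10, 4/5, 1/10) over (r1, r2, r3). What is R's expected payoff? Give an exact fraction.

-59/40

Against (1/10, 4/5, 1/10), each row's expected payoff is 1: 38/5; 2: -23/10.
Taking the (1/12, 11/12)-weighted average: (1/12)·(38/5) + (11/12)·(-23/10) = -59/40.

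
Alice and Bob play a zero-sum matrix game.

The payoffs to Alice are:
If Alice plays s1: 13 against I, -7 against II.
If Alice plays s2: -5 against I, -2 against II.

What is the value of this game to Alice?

Row minima are -7 and -5, so Alice's maximin is -5; column maxima are 13 and -2, so Bob's minimax is -2. These differ, so the equilibrium is in mixed strategies.
Let Alice play s1 with probability p. Bob is indifferent when 13p − 5(1−p) = −7p − 2(1−p), giving p = 3/23.
Let Bob play I with probability q. Alice is indifferent when 13q − 7(1−q) = −5q − 2(1−q), giving q = 5/23.
The value is 13·(5/23) + (-7)·(18/23) = -61/23.

-61/23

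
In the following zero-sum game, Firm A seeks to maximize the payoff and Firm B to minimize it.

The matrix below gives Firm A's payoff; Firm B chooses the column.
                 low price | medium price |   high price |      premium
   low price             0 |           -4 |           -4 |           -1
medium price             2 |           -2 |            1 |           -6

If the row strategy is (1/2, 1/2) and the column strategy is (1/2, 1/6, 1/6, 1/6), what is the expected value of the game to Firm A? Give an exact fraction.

Against (1/2, 1/6, 1/6, 1/6), each row's expected payoff is low price: -3/2; medium price: -1/6.
Taking the (1/2, 1/2)-weighted average: (1/2)·(-3/2) + (1/2)·(-1/6) = -5/6.

-5/6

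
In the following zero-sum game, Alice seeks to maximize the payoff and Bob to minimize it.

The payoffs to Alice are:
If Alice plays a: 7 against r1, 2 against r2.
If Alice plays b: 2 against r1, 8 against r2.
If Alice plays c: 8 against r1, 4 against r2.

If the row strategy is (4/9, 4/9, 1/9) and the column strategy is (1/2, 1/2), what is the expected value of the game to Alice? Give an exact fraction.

Against (1/2, 1/2), each row's expected payoff is a: 9/2; b: 5; c: 6.
Taking the (4/9, 4/9, 1/9)-weighted average: (4/9)·(9/2) + (4/9)·(5) + (1/9)·(6) = 44/9.

44/9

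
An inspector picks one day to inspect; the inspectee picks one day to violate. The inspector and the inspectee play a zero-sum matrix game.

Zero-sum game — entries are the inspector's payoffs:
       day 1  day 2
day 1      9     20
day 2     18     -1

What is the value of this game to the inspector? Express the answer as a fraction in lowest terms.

Row minima are 9 and -1, so the inspector's maximin is 9; column maxima are 18 and 20, so the inspectee's minimax is 18. These differ, so the equilibrium is in mixed strategies.
Let the inspector play day 1 with probability p. The inspectee is indifferent when 9p + 18(1−p) = 20p − (1−p), giving p = 19/30.
Let the inspectee play day 1 with probability q. The inspector is indifferent when 9q + 20(1−q) = 18q − (1−q), giving q = 7/10.
The value is 9·(7/10) + (20)·(3/10) = 123/10.

123/10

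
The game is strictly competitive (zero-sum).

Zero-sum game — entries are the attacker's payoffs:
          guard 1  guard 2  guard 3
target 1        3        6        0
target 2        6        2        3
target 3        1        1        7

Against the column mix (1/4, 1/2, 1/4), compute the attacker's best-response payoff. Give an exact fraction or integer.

15/4

target 1: (3)·(1/4) + (6)·(1/2) + (0)·(1/4) = 15/4.
target 2: (6)·(1/4) + (2)·(1/2) + (3)·(1/4) = 13/4.
target 3: (1)·(1/4) + (1)·(1/2) + (7)·(1/4) = 5/2.
The best pure response is target 1 with expected payoff 15/4.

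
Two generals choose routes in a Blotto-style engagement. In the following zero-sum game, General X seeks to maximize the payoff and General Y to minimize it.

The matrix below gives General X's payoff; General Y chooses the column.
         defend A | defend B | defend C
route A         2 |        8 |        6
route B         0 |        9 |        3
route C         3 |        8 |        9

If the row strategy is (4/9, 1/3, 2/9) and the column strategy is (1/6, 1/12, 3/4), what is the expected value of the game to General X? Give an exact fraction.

281/54

Against (1/6, 1/12, 3/4), each row's expected payoff is route A: 11/2; route B: 3; route C: 95/12.
Taking the (4/9, 1/3, 2/9)-weighted average: (4/9)·(11/2) + (1/3)·(3) + (2/9)·(95/12) = 281/54.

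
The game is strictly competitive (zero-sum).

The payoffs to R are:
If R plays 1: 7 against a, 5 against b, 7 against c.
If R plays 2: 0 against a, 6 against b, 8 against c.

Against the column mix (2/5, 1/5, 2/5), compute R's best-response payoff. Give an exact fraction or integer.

1: (7)·(2/5) + (5)·(1/5) + (7)·(2/5) = 33/5.
2: (0)·(2/5) + (6)·(1/5) + (8)·(2/5) = 22/5.
The best pure response is 1 with expected payoff 33/5.

33/5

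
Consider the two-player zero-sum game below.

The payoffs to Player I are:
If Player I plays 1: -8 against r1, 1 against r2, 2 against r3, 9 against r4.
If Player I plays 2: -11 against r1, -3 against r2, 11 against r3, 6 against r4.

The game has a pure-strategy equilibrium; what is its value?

Row minima: -8, -11 → Player I's maximin is -8.
Column maxima: -8, 1, 11, 9 → Player II's minimax is -8.
They coincide at (1, r1), so the value is -8.

-8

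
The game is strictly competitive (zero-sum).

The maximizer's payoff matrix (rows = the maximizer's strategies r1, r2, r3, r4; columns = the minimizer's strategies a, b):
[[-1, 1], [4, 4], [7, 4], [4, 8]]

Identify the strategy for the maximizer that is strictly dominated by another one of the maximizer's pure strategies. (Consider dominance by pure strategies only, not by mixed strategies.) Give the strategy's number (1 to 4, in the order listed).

1

Compare r1 with r2: 4 > -1, 4 > 1.
So r2 strictly dominates r1 for the maximizer; r1 is strictly dominated.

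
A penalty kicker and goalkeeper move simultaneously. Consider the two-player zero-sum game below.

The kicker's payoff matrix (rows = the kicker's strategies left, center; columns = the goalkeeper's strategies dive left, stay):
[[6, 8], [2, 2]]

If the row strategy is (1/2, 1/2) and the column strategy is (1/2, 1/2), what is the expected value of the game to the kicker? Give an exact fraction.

9/2

Against (1/2, 1/2), each row's expected payoff is left: 7; center: 2.
Taking the (1/2, 1/2)-weighted average: (1/2)·(7) + (1/2)·(2) = 9/2.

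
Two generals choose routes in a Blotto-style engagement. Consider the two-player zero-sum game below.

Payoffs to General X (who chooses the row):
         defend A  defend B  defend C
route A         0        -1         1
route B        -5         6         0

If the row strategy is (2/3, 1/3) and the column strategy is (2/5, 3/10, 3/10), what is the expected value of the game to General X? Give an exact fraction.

-1/15

Against (2/5, 3/10, 3/10), each row's expected payoff is route A: 0; route B: -1/5.
Taking the (2/3, 1/3)-weighted average: (2/3)·(0) + (1/3)·(-1/5) = -1/15.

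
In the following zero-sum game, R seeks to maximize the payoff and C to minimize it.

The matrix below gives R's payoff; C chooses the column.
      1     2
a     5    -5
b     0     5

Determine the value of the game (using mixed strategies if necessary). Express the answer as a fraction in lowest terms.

5/3

Row minima are -5 and 0, so R's maximin is 0; column maxima are 5 and 5, so C's minimax is 5. These differ, so the equilibrium is in mixed strategies.
Let R play a with probability p. C is indifferent when 5p = −5p + 5(1−p), giving p = 1/3.
Let C play 1 with probability q. R is indifferent when 5q − 5(1−q) = 5(1−q), giving q = 2/3.
The value is 5·(2/3) + (-5)·(1/3) = 5/3.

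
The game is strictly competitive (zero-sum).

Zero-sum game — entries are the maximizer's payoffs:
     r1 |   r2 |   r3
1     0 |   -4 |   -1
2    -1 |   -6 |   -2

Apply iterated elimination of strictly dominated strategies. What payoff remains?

Row 2 is strictly dominated by row 1 (0>-1, -4>-6, -1>-2); eliminate 2.
Column r3 is strictly dominated by r2 for the minimizer (-4<-1); eliminate r3.
Column r1 is strictly dominated by r2 for the minimizer (-4<0); eliminate r1.
Only (1, r2) remains, with payoff -4.

-4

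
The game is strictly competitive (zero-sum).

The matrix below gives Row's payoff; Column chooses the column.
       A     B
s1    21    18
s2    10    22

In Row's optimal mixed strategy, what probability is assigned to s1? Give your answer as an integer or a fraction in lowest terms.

4/5

Row minima are 18 and 10, so Row's maximin is 18; column maxima are 21 and 22, so Column's minimax is 21. These differ, so the equilibrium is in mixed strategies.
Let Row play s1 with probability p. Column is indifferent when 21p + 10(1−p) = 18p + 22(1−p), giving p = 4/5.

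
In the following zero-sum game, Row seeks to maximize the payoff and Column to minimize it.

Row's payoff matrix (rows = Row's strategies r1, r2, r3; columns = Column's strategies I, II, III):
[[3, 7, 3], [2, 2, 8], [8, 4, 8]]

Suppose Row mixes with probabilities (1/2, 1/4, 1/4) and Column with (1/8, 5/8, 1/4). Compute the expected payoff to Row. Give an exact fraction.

5

Against (1/8, 5/8, 1/4), each row's expected payoff is r1: 11/2; r2: 7/2; r3: 11/2.
Taking the (1/2, 1/4, 1/4)-weighted average: (1/2)·(11/2) + (1/4)·(7/2) + (1/4)·(11/2) = 5.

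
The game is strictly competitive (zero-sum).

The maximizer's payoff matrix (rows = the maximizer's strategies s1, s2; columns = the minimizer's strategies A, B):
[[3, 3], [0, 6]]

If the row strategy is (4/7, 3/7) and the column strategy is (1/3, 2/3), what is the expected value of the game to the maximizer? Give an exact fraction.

24/7

Against (1/3, 2/3), each row's expected payoff is s1: 3; s2: 4.
Taking the (4/7, 3/7)-weighted average: (4/7)·(3) + (3/7)·(4) = 24/7.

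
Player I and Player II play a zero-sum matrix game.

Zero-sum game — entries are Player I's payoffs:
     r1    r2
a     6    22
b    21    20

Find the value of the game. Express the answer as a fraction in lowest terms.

342/17

Row minima are 6 and 20, so Player I's maximin is 20; column maxima are 21 and 22, so Player II's minimax is 21. These differ, so the equilibrium is in mixed strategies.
Let Player I play a with probability p. Player II is indifferent when 6p + 21(1−p) = 22p + 20(1−p), giving p = 1/17.
Let Player II play r1 with probability q. Player I is indifferent when 6q + 22(1−q) = 21q + 20(1−q), giving q = 2/17.
The value is 6·(2/17) + (22)·(15/17) = 342/17.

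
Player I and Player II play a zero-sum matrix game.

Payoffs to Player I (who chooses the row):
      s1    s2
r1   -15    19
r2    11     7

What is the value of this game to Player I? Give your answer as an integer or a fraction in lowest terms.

Row minima are -15 and 7, so Player I's maximin is 7; column maxima are 11 and 19, so Player II's minimax is 11. These differ, so the equilibrium is in mixed strategies.
Let Player I play r1 with probability p. Player II is indifferent when −15p + 11(1−p) = 19p + 7(1−p), giving p = 2/19.
Let Player II play s1 with probability q. Player I is indifferent when −15q + 19(1−q) = 11q + 7(1−q), giving q = 6/19.
The value is -15·(6/19) + (19)·(13/19) = 157/19.

157/19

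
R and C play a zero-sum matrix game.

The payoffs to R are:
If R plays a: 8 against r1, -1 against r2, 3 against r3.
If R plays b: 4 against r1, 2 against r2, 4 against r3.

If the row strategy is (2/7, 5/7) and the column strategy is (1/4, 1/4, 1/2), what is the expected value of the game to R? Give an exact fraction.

24/7

Against (1/4, 1/4, 1/2), each row's expected payoff is a: 13/4; b: 7/2.
Taking the (2/7, 5/7)-weighted average: (2/7)·(13/4) + (5/7)·(7/2) = 24/7.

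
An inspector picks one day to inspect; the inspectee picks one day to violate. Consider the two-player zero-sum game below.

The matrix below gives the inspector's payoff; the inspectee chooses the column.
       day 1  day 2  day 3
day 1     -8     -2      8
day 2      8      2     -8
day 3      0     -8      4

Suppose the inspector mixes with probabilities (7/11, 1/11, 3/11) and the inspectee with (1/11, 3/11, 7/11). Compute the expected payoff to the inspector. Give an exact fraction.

Against (1/11, 3/11, 7/11), each row's expected payoff is day 1: 42/11; day 2: -42/11; day 3: 4/11.
Taking the (7/11, 1/11, 3/11)-weighted average: (7/11)·(42/11) + (1/11)·(-42/11) + (3/11)·(4/11) = 24/11.

24/11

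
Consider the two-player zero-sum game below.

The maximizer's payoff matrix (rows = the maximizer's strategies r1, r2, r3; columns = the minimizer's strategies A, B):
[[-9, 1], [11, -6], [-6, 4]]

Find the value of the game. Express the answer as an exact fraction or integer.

8/27

Row r1 is strictly dominated by row r3, so the maximizer never plays it.
The remaining 2×2 game on (r2, r3) × (A, B) has no saddle point. Let the maximizer play r2 with probability p; indifference gives 11p − 6(1−p) = −6p + 4(1−p), so p = 10/27.
Similarly the minimizer's optimal q on A is 10/27, and the value is 11·(10/27) + (-6)·(17/27) = 8/27.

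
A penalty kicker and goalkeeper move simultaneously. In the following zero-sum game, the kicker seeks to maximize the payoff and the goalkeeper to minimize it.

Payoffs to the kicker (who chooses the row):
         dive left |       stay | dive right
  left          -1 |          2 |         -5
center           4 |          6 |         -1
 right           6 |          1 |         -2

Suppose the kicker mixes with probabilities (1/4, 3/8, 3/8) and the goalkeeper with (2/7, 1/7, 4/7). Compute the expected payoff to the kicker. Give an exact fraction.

Against (2/7, 1/7, 4/7), each row's expected payoff is left: -20/7; center: 10/7; right: 5/7.
Taking the (1/4, 3/8, 3/8)-weighted average: (1/4)·(-20/7) + (3/8)·(10/7) + (3/8)·(5/7) = 5/56.

5/56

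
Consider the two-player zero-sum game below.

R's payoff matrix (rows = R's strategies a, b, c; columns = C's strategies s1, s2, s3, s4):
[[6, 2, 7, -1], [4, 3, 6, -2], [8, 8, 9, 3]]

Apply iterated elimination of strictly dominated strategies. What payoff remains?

Row b is strictly dominated by row c (8>4, 8>3, 9>6, 3>-2); eliminate b.
Row a is strictly dominated by row c (8>6, 8>2, 9>7, 3>-1); eliminate a.
Column s1 is strictly dominated by s4 for C (3<8); eliminate s1.
Column s3 is strictly dominated by s2 for C (8<9); eliminate s3.
Column s2 is strictly dominated by s4 for C (3<8); eliminate s2.
Only (c, s4) remains, with payoff 3.

3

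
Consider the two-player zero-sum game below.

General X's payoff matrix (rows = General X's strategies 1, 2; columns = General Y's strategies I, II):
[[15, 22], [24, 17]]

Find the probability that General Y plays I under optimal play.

Row minima are 15 and 17, so General X's maximin is 17; column maxima are 24 and 22, so General Y's minimax is 22. These differ, so the equilibrium is in mixed strategies.
Let General Y play I with probability q. General X is indifferent when 15q + 22(1−q) = 24q + 17(1−q), giving q = 5/14.

5/14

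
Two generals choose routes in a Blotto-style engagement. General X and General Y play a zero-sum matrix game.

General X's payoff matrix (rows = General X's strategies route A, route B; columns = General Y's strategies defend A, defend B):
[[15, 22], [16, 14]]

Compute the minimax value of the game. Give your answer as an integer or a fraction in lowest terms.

142/9

Row minima are 15 and 14, so General X's maximin is 15; column maxima are 16 and 22, so General Y's minimax is 16. These differ, so the equilibrium is in mixed strategies.
Let General X play route A with probability p. General Y is indifferent when 15p + 16(1−p) = 22p + 14(1−p), giving p = 2/9.
Let General Y play defend A with probability q. General X is indifferent when 15q + 22(1−q) = 16q + 14(1−q), giving q = 8/9.
The value is 15·(8/9) + (22)·(1/9) = 142/9.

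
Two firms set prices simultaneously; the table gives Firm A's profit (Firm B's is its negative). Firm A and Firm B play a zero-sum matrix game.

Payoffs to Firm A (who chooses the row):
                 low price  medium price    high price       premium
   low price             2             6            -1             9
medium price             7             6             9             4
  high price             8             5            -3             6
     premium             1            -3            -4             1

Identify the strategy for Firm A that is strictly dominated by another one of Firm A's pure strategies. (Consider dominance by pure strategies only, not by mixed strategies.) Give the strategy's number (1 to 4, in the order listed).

Compare premium with low price: 2 > 1, 6 > -3, -1 > -4, 9 > 1.
So low price strictly dominates premium for Firm A; premium is strictly dominated.

4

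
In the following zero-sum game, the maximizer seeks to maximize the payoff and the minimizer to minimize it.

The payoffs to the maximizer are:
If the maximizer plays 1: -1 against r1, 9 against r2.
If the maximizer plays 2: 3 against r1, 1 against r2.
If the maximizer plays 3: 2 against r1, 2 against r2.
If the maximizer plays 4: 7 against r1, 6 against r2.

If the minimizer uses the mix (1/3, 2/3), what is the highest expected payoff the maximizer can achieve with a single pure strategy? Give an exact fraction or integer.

1: (-1)·(1/3) + (9)·(2/3) = 17/3.
2: (3)·(1/3) + (1)·(2/3) = 5/3.
3: (2)·(1/3) + (2)·(2/3) = 2.
4: (7)·(1/3) + (6)·(2/3) = 19/3.
The best pure response is 4 with expected payoff 19/3.

19/3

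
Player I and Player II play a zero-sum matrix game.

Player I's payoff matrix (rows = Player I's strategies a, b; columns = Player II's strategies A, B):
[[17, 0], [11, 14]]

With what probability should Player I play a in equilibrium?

3/20

Row minima are 0 and 11, so Player I's maximin is 11; column maxima are 17 and 14, so Player II's minimax is 14. These differ, so the equilibrium is in mixed strategies.
Let Player I play a with probability p. Player II is indifferent when 17p + 11(1−p) = 14(1−p), giving p = 3/20.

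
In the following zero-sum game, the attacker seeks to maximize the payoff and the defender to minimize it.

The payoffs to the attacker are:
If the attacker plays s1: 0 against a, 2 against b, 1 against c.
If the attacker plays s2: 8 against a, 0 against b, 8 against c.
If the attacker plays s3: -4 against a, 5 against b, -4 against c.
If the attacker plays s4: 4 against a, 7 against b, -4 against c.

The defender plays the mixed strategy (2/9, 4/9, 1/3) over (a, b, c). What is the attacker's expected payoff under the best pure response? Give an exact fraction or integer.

s1: (0)·(2/9) + (2)·(4/9) + (1)·(1/3) = 11/9.
s2: (8)·(2/9) + (0)·(4/9) + (8)·(1/3) = 40/9.
s3: (-4)·(2/9) + (5)·(4/9) + (-4)·(1/3) = 0.
s4: (4)·(2/9) + (7)·(4/9) + (-4)·(1/3) = 8/3.
The best pure response is s2 with expected payoff 40/9.

40/9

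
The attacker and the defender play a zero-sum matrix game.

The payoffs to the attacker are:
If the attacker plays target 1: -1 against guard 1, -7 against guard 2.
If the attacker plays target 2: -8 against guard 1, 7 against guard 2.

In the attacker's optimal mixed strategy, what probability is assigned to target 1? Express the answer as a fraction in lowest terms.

Row minima are -7 and -8, so the attacker's maximin is -7; column maxima are -1 and 7, so the defender's minimax is -1. These differ, so the equilibrium is in mixed strategies.
Let the attacker play target 1 with probability p. The defender is indifferent when −p − 8(1−p) = −7p + 7(1−p), giving p = 5/7.

5/7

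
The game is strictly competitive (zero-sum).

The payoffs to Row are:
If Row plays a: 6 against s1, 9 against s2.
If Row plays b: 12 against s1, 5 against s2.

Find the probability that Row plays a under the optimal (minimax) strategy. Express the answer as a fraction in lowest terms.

7/10

Row minima are 6 and 5, so Row's maximin is 6; column maxima are 12 and 9, so Column's minimax is 9. These differ, so the equilibrium is in mixed strategies.
Let Row play a with probability p. Column is indifferent when 6p + 12(1−p) = 9p + 5(1−p), giving p = 7/10.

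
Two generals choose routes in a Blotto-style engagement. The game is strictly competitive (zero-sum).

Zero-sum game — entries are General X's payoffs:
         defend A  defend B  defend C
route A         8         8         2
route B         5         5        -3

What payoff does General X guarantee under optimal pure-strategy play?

2

Row minima: 2, -3 → General X's maximin is 2.
Column maxima: 8, 8, 2 → General Y's minimax is 2.
They coincide at (route A, defend C), so the value is 2.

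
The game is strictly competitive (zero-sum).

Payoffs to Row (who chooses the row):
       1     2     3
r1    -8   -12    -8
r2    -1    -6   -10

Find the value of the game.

-9

Column 1 is strictly dominated by 2 for Column (it gives Row more in every row).
The remaining 2×2 game on (r1, r2) × (2, 3) has no saddle point. Let Row play r1 with probability p; indifference gives −12p − 6(1−p) = −8p − 10(1−p), so p = 1/2.
Similarly Column's optimal q on 2 is 1/4, and the value is -12·(1/4) + (-8)·(3/4) = -9.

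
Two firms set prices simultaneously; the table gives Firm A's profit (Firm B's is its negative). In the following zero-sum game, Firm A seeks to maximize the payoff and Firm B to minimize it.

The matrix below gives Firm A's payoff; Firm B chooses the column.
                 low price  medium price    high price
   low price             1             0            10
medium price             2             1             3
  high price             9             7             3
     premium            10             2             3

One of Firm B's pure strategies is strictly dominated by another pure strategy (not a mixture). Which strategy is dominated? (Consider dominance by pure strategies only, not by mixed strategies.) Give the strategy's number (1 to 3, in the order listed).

1

Firm B prefers columns that give Firm A less. Compare low price with medium price: 0 < 1, 1 < 2, 7 < 9, 2 < 10.
So medium price strictly dominates low price for Firm B; low price is strictly dominated.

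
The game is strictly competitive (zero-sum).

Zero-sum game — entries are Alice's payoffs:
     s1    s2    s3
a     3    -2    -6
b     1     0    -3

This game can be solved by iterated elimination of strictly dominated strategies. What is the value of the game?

Column s2 is strictly dominated by s3 for Bob (-6<-2, -3<0); eliminate s2.
Column s1 is strictly dominated by s3 for Bob (-6<3, -3<1); eliminate s1.
Row a is strictly dominated by row b (-3>-6); eliminate a.
Only (b, s3) remains, with payoff -3.

-3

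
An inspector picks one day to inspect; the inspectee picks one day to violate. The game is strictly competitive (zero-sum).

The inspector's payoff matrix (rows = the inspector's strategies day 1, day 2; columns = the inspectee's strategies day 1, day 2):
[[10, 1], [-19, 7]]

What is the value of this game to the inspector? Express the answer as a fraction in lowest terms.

89/35

Row minima are 1 and -19, so the inspector's maximin is 1; column maxima are 10 and 7, so the inspectee's minimax is 7. These differ, so the equilibrium is in mixed strategies.
Let the inspector play day 1 with probability p. The inspectee is indifferent when 10p − 19(1−p) = p + 7(1−p), giving p = 26/35.
Let the inspectee play day 1 with probability q. The inspector is indifferent when 10q + (1−q) = −19q + 7(1−q), giving q = 6/35.
The value is 10·(6/35) + (1)·(29/35) = 89/35.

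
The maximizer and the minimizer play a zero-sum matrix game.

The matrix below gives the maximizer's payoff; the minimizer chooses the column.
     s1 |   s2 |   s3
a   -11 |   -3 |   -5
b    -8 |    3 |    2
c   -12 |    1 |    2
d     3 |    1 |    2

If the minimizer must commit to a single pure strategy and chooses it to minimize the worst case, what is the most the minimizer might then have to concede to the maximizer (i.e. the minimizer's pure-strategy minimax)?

2

The worst case (largest entry) in each column is s1: 3, s2: 3, s3: 2.
The best (smallest) of these is 2.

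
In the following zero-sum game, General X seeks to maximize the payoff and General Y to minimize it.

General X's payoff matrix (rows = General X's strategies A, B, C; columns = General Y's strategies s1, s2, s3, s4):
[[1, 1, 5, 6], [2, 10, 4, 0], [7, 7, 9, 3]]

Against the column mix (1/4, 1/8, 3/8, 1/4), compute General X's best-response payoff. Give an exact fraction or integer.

A: (1)·(1/4) + (1)·(1/8) + (5)·(3/8) + (6)·(1/4) = 15/4.
B: (2)·(1/4) + (10)·(1/8) + (4)·(3/8) + (0)·(1/4) = 13/4.
C: (7)·(1/4) + (7)·(1/8) + (9)·(3/8) + (3)·(1/4) = 27/4.
The best pure response is C with expected payoff 27/4.

27/4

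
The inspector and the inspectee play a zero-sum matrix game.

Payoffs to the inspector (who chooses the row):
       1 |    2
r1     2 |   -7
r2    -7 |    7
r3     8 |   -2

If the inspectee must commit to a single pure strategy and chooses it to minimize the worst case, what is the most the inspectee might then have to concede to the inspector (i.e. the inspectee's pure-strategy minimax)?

The worst case (largest entry) in each column is 1: 8, 2: 7.
The best (smallest) of these is 7.

7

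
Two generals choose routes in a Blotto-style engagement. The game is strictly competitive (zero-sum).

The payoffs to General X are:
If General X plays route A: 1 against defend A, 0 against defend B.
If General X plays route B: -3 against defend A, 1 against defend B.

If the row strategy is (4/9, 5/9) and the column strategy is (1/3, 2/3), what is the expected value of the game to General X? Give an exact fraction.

Against (1/3, 2/3), each row's expected payoff is route A: 1/3; route B: -1/3.
Taking the (4/9, 5/9)-weighted average: (4/9)·(1/3) + (5/9)·(-1/3) = -1/27.

-1/27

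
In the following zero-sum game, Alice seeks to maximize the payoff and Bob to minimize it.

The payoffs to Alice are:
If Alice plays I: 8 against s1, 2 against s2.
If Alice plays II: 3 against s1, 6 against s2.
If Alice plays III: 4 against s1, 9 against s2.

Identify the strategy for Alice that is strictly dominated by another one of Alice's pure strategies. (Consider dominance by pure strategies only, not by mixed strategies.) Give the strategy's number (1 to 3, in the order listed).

Compare II with III: 4 > 3, 9 > 6.
So III strictly dominates II for Alice; II is strictly dominated.

2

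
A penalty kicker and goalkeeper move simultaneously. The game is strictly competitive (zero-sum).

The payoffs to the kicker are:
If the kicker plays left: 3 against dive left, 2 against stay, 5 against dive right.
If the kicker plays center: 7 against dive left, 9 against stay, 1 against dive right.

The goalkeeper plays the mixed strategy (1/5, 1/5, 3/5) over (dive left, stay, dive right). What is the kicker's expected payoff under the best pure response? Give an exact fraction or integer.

left: (3)·(1/5) + (2)·(1/5) + (5)·(3/5) = 4.
center: (7)·(1/5) + (9)·(1/5) + (1)·(3/5) = 19/5.
The best pure response is left with expected payoff 4.

4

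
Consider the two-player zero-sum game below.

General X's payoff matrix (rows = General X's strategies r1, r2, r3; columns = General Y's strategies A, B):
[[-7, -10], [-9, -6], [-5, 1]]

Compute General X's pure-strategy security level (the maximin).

-5

The worst-case payoff for each row is r1: -10, r2: -9, r3: -5.
The best of these is -5.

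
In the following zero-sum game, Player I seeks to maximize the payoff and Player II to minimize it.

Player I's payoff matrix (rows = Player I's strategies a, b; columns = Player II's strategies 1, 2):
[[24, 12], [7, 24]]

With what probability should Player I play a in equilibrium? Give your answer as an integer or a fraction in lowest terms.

17/29

Row minima are 12 and 7, so Player I's maximin is 12; column maxima are 24 and 24, so Player II's minimax is 24. These differ, so the equilibrium is in mixed strategies.
Let Player I play a with probability p. Player II is indifferent when 24p + 7(1−p) = 12p + 24(1−p), giving p = 17/29.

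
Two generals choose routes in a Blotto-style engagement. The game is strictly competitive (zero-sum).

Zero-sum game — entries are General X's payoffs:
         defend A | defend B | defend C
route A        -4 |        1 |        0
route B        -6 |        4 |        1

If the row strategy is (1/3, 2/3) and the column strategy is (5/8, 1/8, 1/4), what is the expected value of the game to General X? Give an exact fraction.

Against (5/8, 1/8, 1/4), each row's expected payoff is route A: -19/8; route B: -3.
Taking the (1/3, 2/3)-weighted average: (1/3)·(-19/8) + (2/3)·(-3) = -67/24.

-67/24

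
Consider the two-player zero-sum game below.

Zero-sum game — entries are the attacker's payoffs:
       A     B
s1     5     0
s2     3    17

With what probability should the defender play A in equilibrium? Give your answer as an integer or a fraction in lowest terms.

17/19

Row minima are 0 and 3, so the attacker's maximin is 3; column maxima are 5 and 17, so the defender's minimax is 5. These differ, so the equilibrium is in mixed strategies.
Let the defender play A with probability q. The attacker is indifferent when 5q = 3q + 17(1−q), giving q = 17/19.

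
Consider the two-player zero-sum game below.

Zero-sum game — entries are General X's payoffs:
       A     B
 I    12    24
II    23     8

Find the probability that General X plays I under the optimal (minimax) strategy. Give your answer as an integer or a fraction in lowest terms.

5/9

Row minima are 12 and 8, so General X's maximin is 12; column maxima are 23 and 24, so General Y's minimax is 23. These differ, so the equilibrium is in mixed strategies.
Let General X play I with probability p. General Y is indifferent when 12p + 23(1−p) = 24p + 8(1−p), giving p = 5/9.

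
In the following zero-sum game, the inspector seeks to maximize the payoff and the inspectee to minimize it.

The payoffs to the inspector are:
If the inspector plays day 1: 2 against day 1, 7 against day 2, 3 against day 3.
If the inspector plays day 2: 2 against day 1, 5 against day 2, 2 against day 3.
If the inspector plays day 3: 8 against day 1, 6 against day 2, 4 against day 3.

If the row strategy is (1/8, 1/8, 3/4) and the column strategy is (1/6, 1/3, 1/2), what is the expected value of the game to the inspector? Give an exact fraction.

Against (1/6, 1/3, 1/2), each row's expected payoff is day 1: 25/6; day 2: 3; day 3: 16/3.
Taking the (1/8, 1/8, 3/4)-weighted average: (1/8)·(25/6) + (1/8)·(3) + (3/4)·(16/3) = 235/48.

235/48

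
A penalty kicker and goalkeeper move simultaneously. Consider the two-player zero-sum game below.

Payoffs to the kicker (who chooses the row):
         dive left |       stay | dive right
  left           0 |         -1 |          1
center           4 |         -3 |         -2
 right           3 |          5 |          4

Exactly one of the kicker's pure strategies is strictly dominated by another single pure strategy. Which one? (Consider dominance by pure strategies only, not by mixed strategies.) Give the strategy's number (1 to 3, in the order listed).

Compare left with right: 3 > 0, 5 > -1, 4 > 1.
So right strictly dominates left for the kicker; left is strictly dominated.

1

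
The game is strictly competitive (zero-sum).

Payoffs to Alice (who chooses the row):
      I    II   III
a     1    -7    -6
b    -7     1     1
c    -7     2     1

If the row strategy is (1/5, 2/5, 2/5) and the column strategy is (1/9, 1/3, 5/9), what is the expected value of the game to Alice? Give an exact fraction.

-8/9

Against (1/9, 1/3, 5/9), each row's expected payoff is a: -50/9; b: 1/9; c: 4/9.
Taking the (1/5, 2/5, 2/5)-weighted average: (1/5)·(-50/9) + (2/5)·(1/9) + (2/5)·(4/9) = -8/9.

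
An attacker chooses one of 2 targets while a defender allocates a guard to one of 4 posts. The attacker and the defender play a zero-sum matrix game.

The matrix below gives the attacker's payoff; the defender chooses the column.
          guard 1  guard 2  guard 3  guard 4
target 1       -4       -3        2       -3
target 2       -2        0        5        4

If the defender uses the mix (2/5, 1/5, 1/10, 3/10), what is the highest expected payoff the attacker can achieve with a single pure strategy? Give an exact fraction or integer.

9/10

target 1: (-4)·(2/5) + (-3)·(1/5) + (2)·(1/10) + (-3)·(3/10) = -29/10.
target 2: (-2)·(2/5) + (0)·(1/5) + (5)·(1/10) + (4)·(3/10) = 9/10.
The best pure response is target 2 with expected payoff 9/10.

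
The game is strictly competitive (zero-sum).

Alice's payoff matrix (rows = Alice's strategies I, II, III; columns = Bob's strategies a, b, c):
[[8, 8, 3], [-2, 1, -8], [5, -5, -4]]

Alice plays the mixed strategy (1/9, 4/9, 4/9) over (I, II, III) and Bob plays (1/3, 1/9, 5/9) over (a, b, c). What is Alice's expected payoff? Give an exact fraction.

-173/81

Against (1/3, 1/9, 5/9), each row's expected payoff is I: 47/9; II: -5; III: -10/9.
Taking the (1/9, 4/9, 4/9)-weighted average: (1/9)·(47/9) + (4/9)·(-5) + (4/9)·(-10/9) = -173/81.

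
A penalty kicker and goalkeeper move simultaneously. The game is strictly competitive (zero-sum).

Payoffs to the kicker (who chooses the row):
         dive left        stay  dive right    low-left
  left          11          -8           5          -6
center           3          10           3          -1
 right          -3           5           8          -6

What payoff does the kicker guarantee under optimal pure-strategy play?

Row minima: -8, -1, -6 → the kicker's maximin is -1.
Column maxima: 11, 10, 8, -1 → the goalkeeper's minimax is -1.
They coincide at (center, low-left), so the value is -1.

-1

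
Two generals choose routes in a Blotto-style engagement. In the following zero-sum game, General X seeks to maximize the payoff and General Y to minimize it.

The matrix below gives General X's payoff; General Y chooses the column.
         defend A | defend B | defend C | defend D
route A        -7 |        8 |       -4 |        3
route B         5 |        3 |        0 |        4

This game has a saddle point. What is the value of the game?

0

Row minima: -7, 0 → General X's maximin is 0.
Column maxima: 5, 8, 0, 4 → General Y's minimax is 0.
They coincide at (route B, defend C), so the value is 0.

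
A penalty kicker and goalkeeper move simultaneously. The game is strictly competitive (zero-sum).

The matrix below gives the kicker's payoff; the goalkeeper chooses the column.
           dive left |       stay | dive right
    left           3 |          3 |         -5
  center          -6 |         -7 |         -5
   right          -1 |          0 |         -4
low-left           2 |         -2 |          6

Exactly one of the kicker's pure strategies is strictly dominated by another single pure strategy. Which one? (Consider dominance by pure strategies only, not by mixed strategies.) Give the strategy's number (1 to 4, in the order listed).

Compare center with right: -1 > -6, 0 > -7, -4 > -5.
So right strictly dominates center for the kicker; center is strictly dominated.

2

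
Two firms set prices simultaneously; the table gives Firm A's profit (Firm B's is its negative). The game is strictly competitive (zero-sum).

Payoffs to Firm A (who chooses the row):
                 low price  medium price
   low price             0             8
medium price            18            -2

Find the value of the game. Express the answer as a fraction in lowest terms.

36/7

Row minima are 0 and -2, so Firm A's maximin is 0; column maxima are 18 and 8, so Firm B's minimax is 8. These differ, so the equilibrium is in mixed strategies.
Let Firm A play low price with probability p. Firm B is indifferent when 18(1−p) = 8p − 2(1−p), giving p = 5/7.
Let Firm B play low price with probability q. Firm A is indifferent when 8(1−q) = 18q − 2(1−q), giving q = 5/14.
The value is 0·(5/14) + (8)·(9/14) = 36/7.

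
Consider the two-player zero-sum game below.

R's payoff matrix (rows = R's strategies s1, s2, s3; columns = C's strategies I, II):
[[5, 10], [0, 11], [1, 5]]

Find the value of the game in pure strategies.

5

Row minima: 5, 0, 1 → R's maximin is 5.
Column maxima: 5, 11 → C's minimax is 5.
They coincide at (s1, I), so the value is 5.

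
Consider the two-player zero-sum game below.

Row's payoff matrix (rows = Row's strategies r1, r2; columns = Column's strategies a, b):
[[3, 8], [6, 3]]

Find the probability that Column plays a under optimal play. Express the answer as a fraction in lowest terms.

Row minima are 3 and 3, so Row's maximin is 3; column maxima are 6 and 8, so Column's minimax is 6. These differ, so the equilibrium is in mixed strategies.
Let Column play a with probability q. Row is indifferent when 3q + 8(1−q) = 6q + 3(1−q), giving q = 5/8.

5/8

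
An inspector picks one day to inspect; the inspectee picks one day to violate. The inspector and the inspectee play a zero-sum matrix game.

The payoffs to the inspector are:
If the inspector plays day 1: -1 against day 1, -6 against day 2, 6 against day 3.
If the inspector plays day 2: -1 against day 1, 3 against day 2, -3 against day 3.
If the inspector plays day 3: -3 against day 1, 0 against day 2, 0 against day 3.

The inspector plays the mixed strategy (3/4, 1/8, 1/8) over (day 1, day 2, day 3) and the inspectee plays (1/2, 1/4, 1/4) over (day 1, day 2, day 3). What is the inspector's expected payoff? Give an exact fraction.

-5/8

Against (1/2, 1/4, 1/4), each row's expected payoff is day 1: -1/2; day 2: -1/2; day 3: -3/2.
Taking the (3/4, 1/8, 1/8)-weighted average: (3/4)·(-1/2) + (1/8)·(-1/2) + (1/8)·(-3/2) = -5/8.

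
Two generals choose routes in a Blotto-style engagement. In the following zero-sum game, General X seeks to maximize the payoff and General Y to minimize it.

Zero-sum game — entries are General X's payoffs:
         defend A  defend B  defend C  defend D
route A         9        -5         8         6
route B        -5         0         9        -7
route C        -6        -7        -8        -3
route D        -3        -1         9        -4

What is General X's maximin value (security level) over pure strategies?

The worst-case payoff for each row is route A: -5, route B: -7, route C: -8, route D: -4.
The best of these is -4.

-4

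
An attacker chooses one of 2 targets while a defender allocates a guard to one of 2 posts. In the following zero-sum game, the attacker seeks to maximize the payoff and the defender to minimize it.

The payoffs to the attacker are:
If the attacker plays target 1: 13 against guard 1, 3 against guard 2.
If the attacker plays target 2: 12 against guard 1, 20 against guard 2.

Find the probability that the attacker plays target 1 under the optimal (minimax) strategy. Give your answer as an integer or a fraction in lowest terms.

4/9

Row minima are 3 and 12, so the attacker's maximin is 12; column maxima are 13 and 20, so the defender's minimax is 13. These differ, so the equilibrium is in mixed strategies.
Let the attacker play target 1 with probability p. The defender is indifferent when 13p + 12(1−p) = 3p + 20(1−p), giving p = 4/9.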